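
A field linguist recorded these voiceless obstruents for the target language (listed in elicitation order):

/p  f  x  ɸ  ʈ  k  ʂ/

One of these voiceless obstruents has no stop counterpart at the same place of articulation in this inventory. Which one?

Bilabial: /p/ ~ /ɸ/
Retroflex: /ʈ/ ~ /ʂ/
Velar: /k/ ~ /x/
Labiodental: only /f/ (fricative); no stop partner.
So /f/ is the unpaired segment.

/f/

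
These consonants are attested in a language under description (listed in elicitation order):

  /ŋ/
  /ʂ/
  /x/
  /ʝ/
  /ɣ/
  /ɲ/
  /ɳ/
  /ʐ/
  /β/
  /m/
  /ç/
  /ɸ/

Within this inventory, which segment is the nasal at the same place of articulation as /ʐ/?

/ɳ/

/ʐ/ is a voiced retroflex fricative.
The nasal at the same place is a retroflex nasal — in this inventory, /ɳ/.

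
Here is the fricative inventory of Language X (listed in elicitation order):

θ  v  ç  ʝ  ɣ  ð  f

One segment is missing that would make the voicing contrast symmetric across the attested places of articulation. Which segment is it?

/x/

place of articulation  voiceless  voiced  
labiodental       f         v       
dental            θ         ð       
palatal           ç         ʝ       
velar             —         ɣ       
The velar row has no voiceless member, so the gap is the voiceless velar fricative /x/.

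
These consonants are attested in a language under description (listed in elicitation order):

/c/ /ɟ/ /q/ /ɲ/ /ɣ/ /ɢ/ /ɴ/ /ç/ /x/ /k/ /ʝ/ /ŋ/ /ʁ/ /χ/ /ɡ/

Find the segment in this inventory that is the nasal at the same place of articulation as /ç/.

/ɲ/

/ç/ is a voiceless palatal fricative.
The nasal at the same place is a palatal nasal — in this inventory, /ɲ/.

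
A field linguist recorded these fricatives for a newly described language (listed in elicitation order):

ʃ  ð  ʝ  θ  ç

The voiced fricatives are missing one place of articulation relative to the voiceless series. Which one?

postalveolar

Voiceless: /θ/ (dental), /ʃ/ (postalveolar), /ç/ (palatal).
Voiced: /ð/ (dental), /ʝ/ (palatal).
Every place of articulation has a voiced member except postalveolar, where /ʒ/ would be expected.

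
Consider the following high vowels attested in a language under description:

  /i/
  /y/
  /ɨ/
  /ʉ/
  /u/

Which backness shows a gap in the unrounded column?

back

Unrounded: /i/ (front), /ɨ/ (central).
Rounded: /y/ (front), /ʉ/ (central), /u/ (back).
Every backness has an unrounded member except back, where /ɯ/ would be expected.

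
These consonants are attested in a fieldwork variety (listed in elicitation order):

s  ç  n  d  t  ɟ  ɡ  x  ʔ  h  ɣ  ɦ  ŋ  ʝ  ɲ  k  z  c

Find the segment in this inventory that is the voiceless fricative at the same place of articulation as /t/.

/s/

/t/ is a voiceless alveolar stop.
The voiceless fricative at the same place is a voiceless alveolar fricative — in this inventory, /s/.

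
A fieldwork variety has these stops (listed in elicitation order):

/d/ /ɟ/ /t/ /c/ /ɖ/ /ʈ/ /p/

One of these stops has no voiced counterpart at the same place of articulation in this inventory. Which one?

/p/

Alveolar: /t/ ~ /d/
Retroflex: /ʈ/ ~ /ɖ/
Palatal: /c/ ~ /ɟ/
Bilabial: only /p/ (voiceless); no voiced partner.
So /p/ is the unpaired segment.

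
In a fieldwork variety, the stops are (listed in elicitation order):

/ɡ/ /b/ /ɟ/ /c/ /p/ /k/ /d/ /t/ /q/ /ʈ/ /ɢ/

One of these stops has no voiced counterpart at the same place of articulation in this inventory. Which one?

/ʈ/

Bilabial: /p/ ~ /b/
Alveolar: /t/ ~ /d/
Palatal: /c/ ~ /ɟ/
Velar: /k/ ~ /ɡ/
Uvular: /q/ ~ /ɢ/
Retroflex: only /ʈ/ (voiceless); no voiced partner.
So /ʈ/ is the unpaired segment.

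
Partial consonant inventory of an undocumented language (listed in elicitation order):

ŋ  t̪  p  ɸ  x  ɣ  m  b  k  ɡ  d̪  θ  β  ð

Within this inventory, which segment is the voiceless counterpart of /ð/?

/ð/ is a voiced dental fricative.
The voiceless counterpart is a voiceless dental fricative — in this inventory, /θ/.

/θ/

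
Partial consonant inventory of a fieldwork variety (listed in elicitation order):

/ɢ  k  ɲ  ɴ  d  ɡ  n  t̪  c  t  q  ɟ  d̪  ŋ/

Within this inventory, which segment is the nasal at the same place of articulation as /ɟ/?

/ɲ/

/ɟ/ is a voiced palatal stop.
The nasal at the same place is a palatal nasal — in this inventory, /ɲ/.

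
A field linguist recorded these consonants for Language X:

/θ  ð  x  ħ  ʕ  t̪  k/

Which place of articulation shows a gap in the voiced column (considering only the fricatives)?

place of articulation  voiceless  voiced  
dental            θ         ð       
velar             x         —       
pharyngeal        ħ         ʕ       
Every place of articulation has a voiced member except velar, where /ɣ/ would be expected.

velar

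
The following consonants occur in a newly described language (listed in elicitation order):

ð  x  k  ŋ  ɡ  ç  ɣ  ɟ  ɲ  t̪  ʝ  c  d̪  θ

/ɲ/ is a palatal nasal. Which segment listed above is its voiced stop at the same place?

/ɟ/

The voiced stop at the same place is a voiced palatal stop — in this inventory, /ɟ/.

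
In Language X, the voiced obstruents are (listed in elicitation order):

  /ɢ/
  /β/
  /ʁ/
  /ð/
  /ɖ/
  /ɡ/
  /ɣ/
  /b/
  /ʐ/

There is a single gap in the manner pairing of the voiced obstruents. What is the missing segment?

/d̪/

Stop: /b/ (bilabial), /ɖ/ (retroflex), /ɡ/ (velar), /ɢ/ (uvular).
Fricative: /β/ (bilabial), /ð/ (dental), /ʐ/ (retroflex), /ɣ/ (velar), /ʁ/ (uvular).
The dental row has no stop member, so the gap is the dental stop /d̪/.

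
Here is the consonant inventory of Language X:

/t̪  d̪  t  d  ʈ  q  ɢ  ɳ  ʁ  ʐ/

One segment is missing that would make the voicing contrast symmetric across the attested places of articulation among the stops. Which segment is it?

place of articulation  voiceless  voiced  
dental            t̪        d̪      
alveolar          t         d       
retroflex         ʈ         —       
uvular            q         ɢ       
The retroflex row has no voiced member, so the gap is the voiced retroflex stop /ɖ/.

/ɖ/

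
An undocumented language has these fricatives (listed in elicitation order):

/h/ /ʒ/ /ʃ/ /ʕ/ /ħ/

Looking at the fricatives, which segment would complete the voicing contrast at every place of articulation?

postalveolar: voiceless /ʃ/, voiced /ʒ/.
pharyngeal: voiceless /ħ/, voiced /ʕ/.
glottal: voiceless /h/, voiced —.
The glottal row has no voiced member, so the gap is the voiced glottal fricative /ɦ/.

/ɦ/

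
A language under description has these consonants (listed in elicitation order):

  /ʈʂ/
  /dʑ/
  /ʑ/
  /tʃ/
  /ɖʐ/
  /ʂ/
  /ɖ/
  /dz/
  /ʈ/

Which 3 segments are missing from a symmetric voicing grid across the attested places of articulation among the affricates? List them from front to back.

Voiceless: /tʃ/ (postalveolar), /ʈʂ/ (retroflex).
Voiced: /dz/ (alveolar), /ɖʐ/ (retroflex), /dʑ/ (alveolo-palatal).
Gaps, from front to back: alveolar lacks voiceless (/ts/); postalveolar lacks voiced (/dʒ/); alveolo-palatal lacks voiceless (/tɕ/).

/ts/, /dʒ/, /tɕ/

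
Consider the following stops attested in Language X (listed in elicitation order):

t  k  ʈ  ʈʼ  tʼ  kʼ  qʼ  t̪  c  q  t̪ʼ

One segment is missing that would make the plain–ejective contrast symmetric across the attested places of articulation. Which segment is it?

/cʼ/

Plain: /t̪/ (dental), /t/ (alveolar), /ʈ/ (retroflex), /c/ (palatal), /k/ (velar), /q/ (uvular).
Ejective: /t̪ʼ/ (dental), /tʼ/ (alveolar), /ʈʼ/ (retroflex), /kʼ/ (velar), /qʼ/ (uvular).
The palatal row has no ejective member, so the gap is the ejective palatal stop /cʼ/.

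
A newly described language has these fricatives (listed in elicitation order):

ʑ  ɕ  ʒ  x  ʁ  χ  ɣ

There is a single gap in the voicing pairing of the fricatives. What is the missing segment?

place of articulation  voiceless  voiced  
postalveolar      —         ʒ       
alveolo-palatal   ɕ         ʑ       
velar             x         ɣ       
uvular            χ         ʁ       
The postalveolar row has no voiceless member, so the gap is the voiceless postalveolar fricative /ʃ/.

/ʃ/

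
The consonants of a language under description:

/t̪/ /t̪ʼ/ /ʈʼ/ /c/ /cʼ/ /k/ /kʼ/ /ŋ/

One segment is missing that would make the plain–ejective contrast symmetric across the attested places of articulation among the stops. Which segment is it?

/ʈ/

dental: plain /t̪/, ejective /t̪ʼ/.
retroflex: plain —, ejective /ʈʼ/.
palatal: plain /c/, ejective /cʼ/.
velar: plain /k/, ejective /kʼ/.
The retroflex row has no plain member, so the gap is the plain retroflex stop /ʈ/.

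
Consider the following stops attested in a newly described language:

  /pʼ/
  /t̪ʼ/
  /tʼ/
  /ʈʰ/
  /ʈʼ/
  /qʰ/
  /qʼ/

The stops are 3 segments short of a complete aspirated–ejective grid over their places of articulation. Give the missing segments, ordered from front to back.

/pʰ/, /t̪ʰ/, /tʰ/

bilabial: aspirated —, ejective /pʼ/.
dental: aspirated —, ejective /t̪ʼ/.
alveolar: aspirated —, ejective /tʼ/.
retroflex: aspirated /ʈʰ/, ejective /ʈʼ/.
uvular: aspirated /qʰ/, ejective /qʼ/.
Gaps, from front to back: bilabial lacks aspirated (/pʰ/); dental lacks aspirated (/t̪ʰ/); alveolar lacks aspirated (/tʰ/).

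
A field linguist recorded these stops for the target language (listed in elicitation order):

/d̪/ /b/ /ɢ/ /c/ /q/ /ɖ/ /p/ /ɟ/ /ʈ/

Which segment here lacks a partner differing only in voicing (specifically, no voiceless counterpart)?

/d̪/

Bilabial: /p/ ~ /b/
Retroflex: /ʈ/ ~ /ɖ/
Palatal: /c/ ~ /ɟ/
Uvular: /q/ ~ /ɢ/
Dental: only /d̪/ (voiced); no voiceless partner.
So /d̪/ is the unpaired segment.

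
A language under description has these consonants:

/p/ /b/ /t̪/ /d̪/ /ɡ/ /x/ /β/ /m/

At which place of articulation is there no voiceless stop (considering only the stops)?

velar

Voiceless: /p/ (bilabial), /t̪/ (dental).
Voiced: /b/ (bilabial), /d̪/ (dental), /ɡ/ (velar).
Every place of articulation has a voiceless member except velar, where /k/ would be expected.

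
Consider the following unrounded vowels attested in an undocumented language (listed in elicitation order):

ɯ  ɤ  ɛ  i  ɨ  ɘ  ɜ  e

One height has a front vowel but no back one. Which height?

low-mid

height            front     central   back    
high              i         ɨ         ɯ       
high-mid          e         ɘ         ɤ       
low-mid           ɛ         ɜ         —       
Every height has a back member except low-mid, where /ʌ/ would be expected.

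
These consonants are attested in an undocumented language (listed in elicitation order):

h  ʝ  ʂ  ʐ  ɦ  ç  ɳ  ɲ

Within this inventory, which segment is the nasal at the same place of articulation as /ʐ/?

/ʐ/ is a voiced retroflex fricative.
The nasal at the same place is a retroflex nasal — in this inventory, /ɳ/.

/ɳ/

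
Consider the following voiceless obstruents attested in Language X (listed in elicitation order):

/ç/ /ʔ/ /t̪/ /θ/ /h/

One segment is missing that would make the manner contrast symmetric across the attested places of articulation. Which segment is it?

dental: stop /t̪/, fricative /θ/.
palatal: stop —, fricative /ç/.
glottal: stop /ʔ/, fricative /h/.
The palatal row has no stop member, so the gap is the palatal stop /c/.

/c/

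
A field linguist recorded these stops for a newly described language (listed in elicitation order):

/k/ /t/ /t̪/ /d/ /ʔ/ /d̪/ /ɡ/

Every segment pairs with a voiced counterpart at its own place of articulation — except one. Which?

Dental: /t̪/ ~ /d̪/
Alveolar: /t/ ~ /d/
Velar: /k/ ~ /ɡ/
Glottal: only /ʔ/ (voiceless); no voiced partner.
So /ʔ/ is the unpaired segment.

/ʔ/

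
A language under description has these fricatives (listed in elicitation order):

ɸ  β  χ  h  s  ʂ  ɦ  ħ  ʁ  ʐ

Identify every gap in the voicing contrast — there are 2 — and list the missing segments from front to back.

/z/, /ʕ/

bilabial: voiceless /ɸ/, voiced /β/.
alveolar: voiceless /s/, voiced —.
retroflex: voiceless /ʂ/, voiced /ʐ/.
uvular: voiceless /χ/, voiced /ʁ/.
pharyngeal: voiceless /ħ/, voiced —.
glottal: voiceless /h/, voiced /ɦ/.
Gaps, from front to back: alveolar lacks voiced (/z/); pharyngeal lacks voiced (/ʕ/).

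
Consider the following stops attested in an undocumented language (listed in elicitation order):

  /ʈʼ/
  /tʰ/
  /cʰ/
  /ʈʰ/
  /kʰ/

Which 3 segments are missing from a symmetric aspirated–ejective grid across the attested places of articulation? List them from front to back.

/tʼ/, /cʼ/, /kʼ/

Aspirated: /tʰ/ (alveolar), /ʈʰ/ (retroflex), /cʰ/ (palatal), /kʰ/ (velar).
Ejective: /ʈʼ/ (retroflex).
Gaps, from front to back: alveolar lacks ejective (/tʼ/); palatal lacks ejective (/cʼ/); velar lacks ejective (/kʼ/).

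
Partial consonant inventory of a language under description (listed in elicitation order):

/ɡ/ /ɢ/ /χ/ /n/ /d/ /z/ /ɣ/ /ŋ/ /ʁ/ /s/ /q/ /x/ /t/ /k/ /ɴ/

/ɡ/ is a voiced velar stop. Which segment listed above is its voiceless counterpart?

/k/

The voiceless counterpart is a voiceless velar stop — in this inventory, /k/.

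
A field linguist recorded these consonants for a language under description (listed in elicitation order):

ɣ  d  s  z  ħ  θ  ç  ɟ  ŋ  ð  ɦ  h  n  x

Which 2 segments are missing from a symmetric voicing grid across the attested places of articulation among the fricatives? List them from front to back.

/ʝ/, /ʕ/

dental: voiceless /θ/, voiced /ð/.
alveolar: voiceless /s/, voiced /z/.
palatal: voiceless /ç/, voiced —.
velar: voiceless /x/, voiced /ɣ/.
pharyngeal: voiceless /ħ/, voiced —.
glottal: voiceless /h/, voiced /ɦ/.
Gaps, from front to back: palatal lacks voiced (/ʝ/); pharyngeal lacks voiced (/ʕ/).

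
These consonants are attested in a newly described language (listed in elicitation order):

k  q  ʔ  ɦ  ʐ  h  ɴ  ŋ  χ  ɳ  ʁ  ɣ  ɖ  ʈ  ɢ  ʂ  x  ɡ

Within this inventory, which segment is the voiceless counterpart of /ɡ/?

/ɡ/ is a voiced velar stop.
The voiceless counterpart is a voiceless velar stop — in this inventory, /k/.

/k/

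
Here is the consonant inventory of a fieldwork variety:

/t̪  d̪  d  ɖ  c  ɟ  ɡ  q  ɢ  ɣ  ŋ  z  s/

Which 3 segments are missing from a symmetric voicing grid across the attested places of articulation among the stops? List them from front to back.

/t/, /ʈ/, /k/

dental: voiceless /t̪/, voiced /d̪/.
alveolar: voiceless —, voiced /d/.
retroflex: voiceless —, voiced /ɖ/.
palatal: voiceless /c/, voiced /ɟ/.
velar: voiceless —, voiced /ɡ/.
uvular: voiceless /q/, voiced /ɢ/.
Gaps, from front to back: alveolar lacks voiceless (/t/); retroflex lacks voiceless (/ʈ/); velar lacks voiceless (/k/).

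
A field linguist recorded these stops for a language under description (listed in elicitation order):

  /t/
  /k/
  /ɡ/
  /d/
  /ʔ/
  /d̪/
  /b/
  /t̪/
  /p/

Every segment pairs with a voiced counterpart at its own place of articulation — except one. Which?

/ʔ/

Bilabial: /p/ ~ /b/
Dental: /t̪/ ~ /d̪/
Alveolar: /t/ ~ /d/
Velar: /k/ ~ /ɡ/
Glottal: only /ʔ/ (voiceless); no voiced partner.
So /ʔ/ is the unpaired segment.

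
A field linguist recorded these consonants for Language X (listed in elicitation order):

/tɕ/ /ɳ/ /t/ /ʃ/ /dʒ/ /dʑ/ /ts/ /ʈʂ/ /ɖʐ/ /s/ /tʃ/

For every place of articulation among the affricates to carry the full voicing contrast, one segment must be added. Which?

Voiceless: /ts/ (alveolar), /tʃ/ (postalveolar), /ʈʂ/ (retroflex), /tɕ/ (alveolo-palatal).
Voiced: /dʒ/ (postalveolar), /ɖʐ/ (retroflex), /dʑ/ (alveolo-palatal).
The alveolar row has no voiced member, so the gap is the voiced alveolar affricate /dz/.

/dz/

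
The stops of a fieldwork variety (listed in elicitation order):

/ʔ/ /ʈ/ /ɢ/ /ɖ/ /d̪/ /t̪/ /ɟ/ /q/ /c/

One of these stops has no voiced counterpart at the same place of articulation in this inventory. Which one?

/ʔ/

Dental: /t̪/ ~ /d̪/
Retroflex: /ʈ/ ~ /ɖ/
Palatal: /c/ ~ /ɟ/
Uvular: /q/ ~ /ɢ/
Glottal: only /ʔ/ (voiceless); no voiced partner.
So /ʔ/ is the unpaired segment.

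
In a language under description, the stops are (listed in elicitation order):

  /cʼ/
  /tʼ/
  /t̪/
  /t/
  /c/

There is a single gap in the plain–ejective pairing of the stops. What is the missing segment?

/t̪ʼ/

dental: plain /t̪/, ejective —.
alveolar: plain /t/, ejective /tʼ/.
palatal: plain /c/, ejective /cʼ/.
The dental row has no ejective member, so the gap is the ejective dental stop /t̪ʼ/.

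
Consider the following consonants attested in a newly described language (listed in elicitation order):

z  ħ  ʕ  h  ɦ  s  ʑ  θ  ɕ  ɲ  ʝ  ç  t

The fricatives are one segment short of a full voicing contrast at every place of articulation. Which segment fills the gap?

place of articulation  voiceless  voiced  
dental            θ         —       
alveolar          s         z       
alveolo-palatal   ɕ         ʑ       
palatal           ç         ʝ       
pharyngeal        ħ         ʕ       
glottal           h         ɦ       
The dental row has no voiced member, so the gap is the voiced dental fricative /ð/.

/ð/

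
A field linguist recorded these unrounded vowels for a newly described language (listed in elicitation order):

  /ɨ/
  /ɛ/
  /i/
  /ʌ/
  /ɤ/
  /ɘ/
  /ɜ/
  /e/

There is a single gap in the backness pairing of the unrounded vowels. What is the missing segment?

high: front /i/, central /ɨ/, back —.
high-mid: front /e/, central /ɘ/, back /ɤ/.
low-mid: front /ɛ/, central /ɜ/, back /ʌ/.
The high row has no back member, so the gap is the high back unrounded vowel /ɯ/.

/ɯ/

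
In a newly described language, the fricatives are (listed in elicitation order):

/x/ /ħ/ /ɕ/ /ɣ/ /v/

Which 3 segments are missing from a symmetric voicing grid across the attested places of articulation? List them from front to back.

labiodental: voiceless —, voiced /v/.
alveolo-palatal: voiceless /ɕ/, voiced —.
velar: voiceless /x/, voiced /ɣ/.
pharyngeal: voiceless /ħ/, voiced —.
Gaps, from front to back: labiodental lacks voiceless (/f/); alveolo-palatal lacks voiced (/ʑ/); pharyngeal lacks voiced (/ʕ/).

/f/, /ʑ/, /ʕ/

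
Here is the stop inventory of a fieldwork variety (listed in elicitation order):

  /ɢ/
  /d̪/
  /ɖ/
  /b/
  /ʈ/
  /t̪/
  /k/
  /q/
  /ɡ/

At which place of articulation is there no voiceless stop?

Voiceless: /t̪/ (dental), /ʈ/ (retroflex), /k/ (velar), /q/ (uvular).
Voiced: /b/ (bilabial), /d̪/ (dental), /ɖ/ (retroflex), /ɡ/ (velar), /ɢ/ (uvular).
Every place of articulation has a voiceless member except bilabial, where /p/ would be expected.

bilabial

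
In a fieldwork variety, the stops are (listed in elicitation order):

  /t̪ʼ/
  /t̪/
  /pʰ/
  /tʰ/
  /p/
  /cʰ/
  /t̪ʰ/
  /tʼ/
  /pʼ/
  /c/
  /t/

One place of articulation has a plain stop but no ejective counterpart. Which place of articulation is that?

Plain: /p/ (bilabial), /t̪/ (dental), /t/ (alveolar), /c/ (palatal).
Aspirated: /pʰ/ (bilabial), /t̪ʰ/ (dental), /tʰ/ (alveolar), /cʰ/ (palatal).
Ejective: /pʼ/ (bilabial), /t̪ʼ/ (dental), /tʼ/ (alveolar).
Every place of articulation has an ejective member except palatal, where /cʼ/ would be expected.

palatal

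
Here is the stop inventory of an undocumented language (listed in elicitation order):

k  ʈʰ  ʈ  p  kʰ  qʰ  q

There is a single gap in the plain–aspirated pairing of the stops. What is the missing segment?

/pʰ/

place of articulation  plain     aspirated
bilabial          p         —       
retroflex         ʈ         ʈʰ      
velar             k         kʰ      
uvular            q         qʰ      
The bilabial row has no aspirated member, so the gap is the aspirated bilabial stop /pʰ/.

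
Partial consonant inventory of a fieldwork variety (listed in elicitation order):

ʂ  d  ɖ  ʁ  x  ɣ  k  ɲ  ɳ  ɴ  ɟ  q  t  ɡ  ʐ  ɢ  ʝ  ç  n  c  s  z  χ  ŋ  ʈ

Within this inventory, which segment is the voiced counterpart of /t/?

/d/

/t/ is a voiceless alveolar stop.
The voiced counterpart is a voiced alveolar stop — in this inventory, /d/.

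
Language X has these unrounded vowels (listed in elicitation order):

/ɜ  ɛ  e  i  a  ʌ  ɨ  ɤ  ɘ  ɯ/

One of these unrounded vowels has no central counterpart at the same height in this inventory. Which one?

High: /i/ ~ /ɨ/ ~ /ɯ/
High-mid: /e/ ~ /ɘ/ ~ /ɤ/
Low-mid: /ɛ/ ~ /ɜ/ ~ /ʌ/
Low: only /a/ (front); no central partner.
So /a/ is the unpaired segment.

/a/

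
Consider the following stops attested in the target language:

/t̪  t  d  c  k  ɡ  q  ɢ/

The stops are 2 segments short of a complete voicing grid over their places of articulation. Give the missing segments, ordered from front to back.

/d̪/, /ɟ/

dental: voiceless /t̪/, voiced —.
alveolar: voiceless /t/, voiced /d/.
palatal: voiceless /c/, voiced —.
velar: voiceless /k/, voiced /ɡ/.
uvular: voiceless /q/, voiced /ɢ/.
Gaps, from front to back: dental lacks voiced (/d̪/); palatal lacks voiced (/ɟ/).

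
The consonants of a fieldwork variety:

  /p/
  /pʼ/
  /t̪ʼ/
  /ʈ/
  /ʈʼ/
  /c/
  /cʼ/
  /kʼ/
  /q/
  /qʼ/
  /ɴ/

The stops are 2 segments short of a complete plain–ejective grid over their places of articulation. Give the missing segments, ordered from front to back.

/t̪/, /k/

bilabial: plain /p/, ejective /pʼ/.
dental: plain —, ejective /t̪ʼ/.
retroflex: plain /ʈ/, ejective /ʈʼ/.
palatal: plain /c/, ejective /cʼ/.
velar: plain —, ejective /kʼ/.
uvular: plain /q/, ejective /qʼ/.
Gaps, from front to back: dental lacks plain (/t̪/); velar lacks plain (/k/).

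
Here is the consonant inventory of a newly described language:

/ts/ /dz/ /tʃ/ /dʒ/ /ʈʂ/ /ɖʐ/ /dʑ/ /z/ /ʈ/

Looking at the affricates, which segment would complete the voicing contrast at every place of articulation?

alveolar: voiceless /ts/, voiced /dz/.
postalveolar: voiceless /tʃ/, voiced /dʒ/.
retroflex: voiceless /ʈʂ/, voiced /ɖʐ/.
alveolo-palatal: voiceless —, voiced /dʑ/.
The alveolo-palatal row has no voiceless member, so the gap is the voiceless alveolo-palatal affricate /tɕ/.

/tɕ/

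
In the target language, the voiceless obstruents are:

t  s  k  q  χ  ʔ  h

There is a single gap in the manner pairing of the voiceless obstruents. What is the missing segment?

/x/

Stop: /t/ (alveolar), /k/ (velar), /q/ (uvular), /ʔ/ (glottal).
Fricative: /s/ (alveolar), /χ/ (uvular), /h/ (glottal).
The velar row has no fricative member, so the gap is the velar fricative /x/.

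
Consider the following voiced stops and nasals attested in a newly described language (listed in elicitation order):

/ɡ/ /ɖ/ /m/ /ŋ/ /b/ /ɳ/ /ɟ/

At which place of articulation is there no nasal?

place of articulation  oral stop  nasal   
bilabial          b         m       
retroflex         ɖ         ɳ       
palatal           ɟ         —       
velar             ɡ         ŋ       
Every place of articulation has a nasal member except palatal, where /ɲ/ would be expected.

palatal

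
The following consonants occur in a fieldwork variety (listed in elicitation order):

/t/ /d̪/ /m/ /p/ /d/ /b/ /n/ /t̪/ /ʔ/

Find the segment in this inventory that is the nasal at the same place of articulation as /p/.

/m/

/p/ is a voiceless bilabial stop.
The nasal at the same place is a bilabial nasal — in this inventory, /m/.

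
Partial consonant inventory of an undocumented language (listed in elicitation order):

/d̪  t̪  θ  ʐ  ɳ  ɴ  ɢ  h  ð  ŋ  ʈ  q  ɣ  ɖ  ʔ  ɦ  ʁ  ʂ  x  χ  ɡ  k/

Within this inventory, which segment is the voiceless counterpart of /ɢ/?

/q/

/ɢ/ is a voiced uvular stop.
The voiceless counterpart is a voiceless uvular stop — in this inventory, /q/.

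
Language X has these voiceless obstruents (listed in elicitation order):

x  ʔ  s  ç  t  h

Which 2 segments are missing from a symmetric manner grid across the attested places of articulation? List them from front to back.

/c/, /k/

place of articulation  stop      fricative
alveolar          t         s       
palatal           —         ç       
velar             —         x       
glottal           ʔ         h       
Gaps, from front to back: palatal lacks stop (/c/); velar lacks stop (/k/).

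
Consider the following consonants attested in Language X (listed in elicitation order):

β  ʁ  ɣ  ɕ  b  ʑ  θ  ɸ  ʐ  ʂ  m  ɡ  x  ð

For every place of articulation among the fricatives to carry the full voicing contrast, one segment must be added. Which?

/χ/

bilabial: voiceless /ɸ/, voiced /β/.
dental: voiceless /θ/, voiced /ð/.
retroflex: voiceless /ʂ/, voiced /ʐ/.
alveolo-palatal: voiceless /ɕ/, voiced /ʑ/.
velar: voiceless /x/, voiced /ɣ/.
uvular: voiceless —, voiced /ʁ/.
The uvular row has no voiceless member, so the gap is the voiceless uvular fricative /χ/.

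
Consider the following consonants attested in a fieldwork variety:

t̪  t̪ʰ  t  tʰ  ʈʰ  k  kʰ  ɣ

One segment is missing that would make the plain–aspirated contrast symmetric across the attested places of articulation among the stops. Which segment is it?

/ʈ/

dental: plain /t̪/, aspirated /t̪ʰ/.
alveolar: plain /t/, aspirated /tʰ/.
retroflex: plain —, aspirated /ʈʰ/.
velar: plain /k/, aspirated /kʰ/.
The retroflex row has no plain member, so the gap is the plain retroflex stop /ʈ/.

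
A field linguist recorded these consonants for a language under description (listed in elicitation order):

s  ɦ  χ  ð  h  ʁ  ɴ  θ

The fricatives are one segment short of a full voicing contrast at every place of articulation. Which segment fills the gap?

/z/

dental: voiceless /θ/, voiced /ð/.
alveolar: voiceless /s/, voiced —.
uvular: voiceless /χ/, voiced /ʁ/.
glottal: voiceless /h/, voiced /ɦ/.
The alveolar row has no voiced member, so the gap is the voiced alveolar fricative /z/.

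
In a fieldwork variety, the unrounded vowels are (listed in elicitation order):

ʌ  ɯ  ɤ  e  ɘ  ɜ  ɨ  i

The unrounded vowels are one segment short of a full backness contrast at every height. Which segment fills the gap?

height            front     central   back    
high              i         ɨ         ɯ       
high-mid          e         ɘ         ɤ       
low-mid           —         ɜ         ʌ       
The low-mid row has no front member, so the gap is the low-mid front unrounded vowel /ɛ/.

/ɛ/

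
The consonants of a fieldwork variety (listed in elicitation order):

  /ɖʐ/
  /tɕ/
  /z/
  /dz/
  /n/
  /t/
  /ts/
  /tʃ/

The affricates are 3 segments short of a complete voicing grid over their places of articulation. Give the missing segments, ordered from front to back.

alveolar: voiceless /ts/, voiced /dz/.
postalveolar: voiceless /tʃ/, voiced —.
retroflex: voiceless —, voiced /ɖʐ/.
alveolo-palatal: voiceless /tɕ/, voiced —.
Gaps, from front to back: postalveolar lacks voiced (/dʒ/); retroflex lacks voiceless (/ʈʂ/); alveolo-palatal lacks voiced (/dʑ/).

/dʒ/, /ʈʂ/, /dʑ/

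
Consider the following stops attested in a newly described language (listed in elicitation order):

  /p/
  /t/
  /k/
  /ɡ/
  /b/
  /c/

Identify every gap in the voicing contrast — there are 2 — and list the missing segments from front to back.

/d/, /ɟ/

Voiceless: /p/ (bilabial), /t/ (alveolar), /c/ (palatal), /k/ (velar).
Voiced: /b/ (bilabial), /ɡ/ (velar).
Gaps, from front to back: alveolar lacks voiced (/d/); palatal lacks voiced (/ɟ/).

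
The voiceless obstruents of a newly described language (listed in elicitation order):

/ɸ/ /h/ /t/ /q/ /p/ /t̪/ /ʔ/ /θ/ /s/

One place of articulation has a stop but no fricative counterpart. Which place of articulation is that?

place of articulation  stop      fricative
bilabial          p         ɸ       
dental            t̪        θ       
alveolar          t         s       
uvular            q         —       
glottal           ʔ         h       
Every place of articulation has a fricative member except uvular, where /χ/ would be expected.

uvular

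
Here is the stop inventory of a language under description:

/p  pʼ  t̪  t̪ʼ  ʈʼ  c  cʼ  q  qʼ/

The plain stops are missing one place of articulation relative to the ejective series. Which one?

retroflex

Plain: /p/ (bilabial), /t̪/ (dental), /c/ (palatal), /q/ (uvular).
Ejective: /pʼ/ (bilabial), /t̪ʼ/ (dental), /ʈʼ/ (retroflex), /cʼ/ (palatal), /qʼ/ (uvular).
Every place of articulation has a plain member except retroflex, where /ʈ/ would be expected.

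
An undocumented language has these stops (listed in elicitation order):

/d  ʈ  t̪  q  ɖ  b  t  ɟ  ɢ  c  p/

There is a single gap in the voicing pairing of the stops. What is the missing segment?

/d̪/

Voiceless: /p/ (bilabial), /t̪/ (dental), /t/ (alveolar), /ʈ/ (retroflex), /c/ (palatal), /q/ (uvular).
Voiced: /b/ (bilabial), /d/ (alveolar), /ɖ/ (retroflex), /ɟ/ (palatal), /ɢ/ (uvular).
The dental row has no voiced member, so the gap is the voiced dental stop /d̪/.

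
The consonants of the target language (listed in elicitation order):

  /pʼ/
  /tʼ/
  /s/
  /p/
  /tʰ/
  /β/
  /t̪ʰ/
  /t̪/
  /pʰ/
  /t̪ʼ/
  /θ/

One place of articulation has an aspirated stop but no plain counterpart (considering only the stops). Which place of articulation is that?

alveolar

Plain: /p/ (bilabial), /t̪/ (dental).
Aspirated: /pʰ/ (bilabial), /t̪ʰ/ (dental), /tʰ/ (alveolar).
Ejective: /pʼ/ (bilabial), /t̪ʼ/ (dental), /tʼ/ (alveolar).
Every place of articulation has a plain member except alveolar, where /t/ would be expected.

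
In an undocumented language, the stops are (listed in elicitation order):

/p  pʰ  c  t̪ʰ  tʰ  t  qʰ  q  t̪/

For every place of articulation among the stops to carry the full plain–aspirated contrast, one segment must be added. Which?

Plain: /p/ (bilabial), /t̪/ (dental), /t/ (alveolar), /c/ (palatal), /q/ (uvular).
Aspirated: /pʰ/ (bilabial), /t̪ʰ/ (dental), /tʰ/ (alveolar), /qʰ/ (uvular).
The palatal row has no aspirated member, so the gap is the aspirated palatal stop /cʰ/.

/cʰ/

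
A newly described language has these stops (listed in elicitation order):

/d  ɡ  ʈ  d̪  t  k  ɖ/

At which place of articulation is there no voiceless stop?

place of articulation  voiceless  voiced  
dental            —         d̪      
alveolar          t         d       
retroflex         ʈ         ɖ       
velar             k         ɡ       
Every place of articulation has a voiceless member except dental, where /t̪/ would be expected.

dental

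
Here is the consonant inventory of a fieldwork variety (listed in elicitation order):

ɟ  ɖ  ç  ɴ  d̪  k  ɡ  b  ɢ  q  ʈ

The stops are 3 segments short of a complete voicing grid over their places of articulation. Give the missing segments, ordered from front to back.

bilabial: voiceless —, voiced /b/.
dental: voiceless —, voiced /d̪/.
retroflex: voiceless /ʈ/, voiced /ɖ/.
palatal: voiceless —, voiced /ɟ/.
velar: voiceless /k/, voiced /ɡ/.
uvular: voiceless /q/, voiced /ɢ/.
Gaps, from front to back: bilabial lacks voiceless (/p/); dental lacks voiceless (/t̪/); palatal lacks voiceless (/c/).

/p/, /t̪/, /c/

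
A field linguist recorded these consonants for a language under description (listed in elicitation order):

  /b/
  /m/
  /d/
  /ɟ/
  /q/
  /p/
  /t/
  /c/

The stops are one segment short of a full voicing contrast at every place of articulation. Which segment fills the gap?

/ɢ/

bilabial: voiceless /p/, voiced /b/.
alveolar: voiceless /t/, voiced /d/.
palatal: voiceless /c/, voiced /ɟ/.
uvular: voiceless /q/, voiced —.
The uvular row has no voiced member, so the gap is the voiced uvular stop /ɢ/.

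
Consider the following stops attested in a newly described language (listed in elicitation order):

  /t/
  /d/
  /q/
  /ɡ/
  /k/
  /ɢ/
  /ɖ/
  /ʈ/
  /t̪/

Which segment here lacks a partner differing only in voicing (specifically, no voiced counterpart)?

/t̪/

Alveolar: /t/ ~ /d/
Retroflex: /ʈ/ ~ /ɖ/
Velar: /k/ ~ /ɡ/
Uvular: /q/ ~ /ɢ/
Dental: only /t̪/ (voiceless); no voiced partner.
So /t̪/ is the unpaired segment.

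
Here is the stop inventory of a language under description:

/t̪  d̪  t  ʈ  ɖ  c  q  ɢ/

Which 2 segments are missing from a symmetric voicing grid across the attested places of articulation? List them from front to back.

/d/, /ɟ/

Voiceless: /t̪/ (dental), /t/ (alveolar), /ʈ/ (retroflex), /c/ (palatal), /q/ (uvular).
Voiced: /d̪/ (dental), /ɖ/ (retroflex), /ɢ/ (uvular).
Gaps, from front to back: alveolar lacks voiced (/d/); palatal lacks voiced (/ɟ/).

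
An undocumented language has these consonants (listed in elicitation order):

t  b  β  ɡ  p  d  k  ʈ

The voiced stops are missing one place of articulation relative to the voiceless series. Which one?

Voiceless: /p/ (bilabial), /t/ (alveolar), /ʈ/ (retroflex), /k/ (velar).
Voiced: /b/ (bilabial), /d/ (alveolar), /ɡ/ (velar).
Every place of articulation has a voiced member except retroflex, where /ɖ/ would be expected.

retroflex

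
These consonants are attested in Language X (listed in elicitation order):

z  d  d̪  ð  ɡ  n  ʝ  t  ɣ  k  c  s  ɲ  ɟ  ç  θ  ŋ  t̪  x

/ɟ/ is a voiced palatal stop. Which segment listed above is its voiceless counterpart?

The voiceless counterpart is a voiceless palatal stop — in this inventory, /c/.

/c/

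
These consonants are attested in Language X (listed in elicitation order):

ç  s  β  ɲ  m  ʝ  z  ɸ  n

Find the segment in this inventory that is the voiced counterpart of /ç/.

/ʝ/

/ç/ is a voiceless palatal fricative.
The voiced counterpart is a voiced palatal fricative — in this inventory, /ʝ/.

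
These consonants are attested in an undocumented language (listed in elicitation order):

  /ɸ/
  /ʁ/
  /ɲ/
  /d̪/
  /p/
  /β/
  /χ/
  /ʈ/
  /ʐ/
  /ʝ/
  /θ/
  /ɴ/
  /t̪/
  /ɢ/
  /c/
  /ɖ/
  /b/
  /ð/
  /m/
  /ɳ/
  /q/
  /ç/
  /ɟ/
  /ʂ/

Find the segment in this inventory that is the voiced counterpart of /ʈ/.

/ʈ/ is a voiceless retroflex stop.
The voiced counterpart is a voiced retroflex stop — in this inventory, /ɖ/.

/ɖ/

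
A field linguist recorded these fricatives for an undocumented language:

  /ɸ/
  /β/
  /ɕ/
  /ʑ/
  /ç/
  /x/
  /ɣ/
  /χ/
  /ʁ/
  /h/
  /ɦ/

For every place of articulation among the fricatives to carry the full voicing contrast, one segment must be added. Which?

/ʝ/

place of articulation  voiceless  voiced  
bilabial          ɸ         β       
alveolo-palatal   ɕ         ʑ       
palatal           ç         —       
velar             x         ɣ       
uvular            χ         ʁ       
glottal           h         ɦ       
The palatal row has no voiced member, so the gap is the voiced palatal fricative /ʝ/.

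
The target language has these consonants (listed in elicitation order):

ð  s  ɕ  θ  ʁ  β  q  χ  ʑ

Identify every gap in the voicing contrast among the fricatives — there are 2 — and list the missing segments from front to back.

/ɸ/, /z/

Voiceless: /θ/ (dental), /s/ (alveolar), /ɕ/ (alveolo-palatal), /χ/ (uvular).
Voiced: /β/ (bilabial), /ð/ (dental), /ʑ/ (alveolo-palatal), /ʁ/ (uvular).
Gaps, from front to back: bilabial lacks voiceless (/ɸ/); alveolar lacks voiced (/z/).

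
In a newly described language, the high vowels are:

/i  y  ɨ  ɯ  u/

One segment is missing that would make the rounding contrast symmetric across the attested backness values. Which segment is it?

backness          unrounded  rounded 
front             i         y       
central           ɨ         —       
back              ɯ         u       
The central row has no rounded member, so the gap is the central rounded vowel /ʉ/.

/ʉ/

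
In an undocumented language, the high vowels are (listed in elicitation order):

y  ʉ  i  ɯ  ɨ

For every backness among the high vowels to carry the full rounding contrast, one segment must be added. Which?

front: unrounded /i/, rounded /y/.
central: unrounded /ɨ/, rounded /ʉ/.
back: unrounded /ɯ/, rounded —.
The back row has no rounded member, so the gap is the back rounded vowel /u/.

/u/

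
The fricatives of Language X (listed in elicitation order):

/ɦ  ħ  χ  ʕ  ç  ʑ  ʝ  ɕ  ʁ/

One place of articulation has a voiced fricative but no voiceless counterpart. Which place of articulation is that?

place of articulation  voiceless  voiced  
alveolo-palatal   ɕ         ʑ       
palatal           ç         ʝ       
uvular            χ         ʁ       
pharyngeal        ħ         ʕ       
glottal           —         ɦ       
Every place of articulation has a voiceless member except glottal, where /h/ would be expected.

glottal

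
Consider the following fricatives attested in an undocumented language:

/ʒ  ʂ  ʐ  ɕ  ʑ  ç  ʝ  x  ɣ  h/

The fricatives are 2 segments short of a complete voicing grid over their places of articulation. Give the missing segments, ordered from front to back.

place of articulation  voiceless  voiced  
postalveolar      —         ʒ       
retroflex         ʂ         ʐ       
alveolo-palatal   ɕ         ʑ       
palatal           ç         ʝ       
velar             x         ɣ       
glottal           h         —       
Gaps, from front to back: postalveolar lacks voiceless (/ʃ/); glottal lacks voiced (/ɦ/).

/ʃ/, /ɦ/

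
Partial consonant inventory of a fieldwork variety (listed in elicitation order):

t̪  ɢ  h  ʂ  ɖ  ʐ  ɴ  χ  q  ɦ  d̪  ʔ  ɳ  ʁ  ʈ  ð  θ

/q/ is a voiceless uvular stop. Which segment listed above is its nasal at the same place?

The nasal at the same place is an uvular nasal — in this inventory, /ɴ/.

/ɴ/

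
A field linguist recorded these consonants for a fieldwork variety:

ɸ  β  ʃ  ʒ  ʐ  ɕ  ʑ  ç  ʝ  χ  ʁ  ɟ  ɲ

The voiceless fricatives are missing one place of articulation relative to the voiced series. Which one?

place of articulation  voiceless  voiced  
bilabial          ɸ         β       
postalveolar      ʃ         ʒ       
retroflex         —         ʐ       
alveolo-palatal   ɕ         ʑ       
palatal           ç         ʝ       
uvular            χ         ʁ       
Every place of articulation has a voiceless member except retroflex, where /ʂ/ would be expected.

retroflex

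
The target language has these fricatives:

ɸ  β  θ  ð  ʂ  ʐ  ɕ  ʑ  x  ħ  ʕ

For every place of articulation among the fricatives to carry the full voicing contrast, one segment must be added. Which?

/ɣ/

bilabial: voiceless /ɸ/, voiced /β/.
dental: voiceless /θ/, voiced /ð/.
retroflex: voiceless /ʂ/, voiced /ʐ/.
alveolo-palatal: voiceless /ɕ/, voiced /ʑ/.
velar: voiceless /x/, voiced —.
pharyngeal: voiceless /ħ/, voiced /ʕ/.
The velar row has no voiced member, so the gap is the voiced velar fricative /ɣ/.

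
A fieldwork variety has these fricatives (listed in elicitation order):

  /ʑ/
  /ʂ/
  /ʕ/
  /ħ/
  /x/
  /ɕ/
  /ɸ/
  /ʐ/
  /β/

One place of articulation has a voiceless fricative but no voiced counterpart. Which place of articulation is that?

place of articulation  voiceless  voiced  
bilabial          ɸ         β       
retroflex         ʂ         ʐ       
alveolo-palatal   ɕ         ʑ       
velar             x         —       
pharyngeal        ħ         ʕ       
Every place of articulation has a voiced member except velar, where /ɣ/ would be expected.

velar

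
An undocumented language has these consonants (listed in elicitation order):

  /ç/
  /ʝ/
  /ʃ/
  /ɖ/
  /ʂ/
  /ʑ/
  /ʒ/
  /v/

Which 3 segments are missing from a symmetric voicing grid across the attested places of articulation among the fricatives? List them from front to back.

Voiceless: /ʃ/ (postalveolar), /ʂ/ (retroflex), /ç/ (palatal).
Voiced: /v/ (labiodental), /ʒ/ (postalveolar), /ʑ/ (alveolo-palatal), /ʝ/ (palatal).
Gaps, from front to back: labiodental lacks voiceless (/f/); retroflex lacks voiced (/ʐ/); alveolo-palatal lacks voiceless (/ɕ/).

/f/, /ʐ/, /ɕ/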